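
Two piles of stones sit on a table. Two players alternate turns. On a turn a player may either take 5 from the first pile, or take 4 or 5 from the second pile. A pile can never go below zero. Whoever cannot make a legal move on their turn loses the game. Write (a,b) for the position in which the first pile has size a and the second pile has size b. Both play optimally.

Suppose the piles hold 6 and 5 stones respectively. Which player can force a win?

Use the standard recursion: the mover loses at a terminal position; elsewhere, the mover wins exactly when some move hands the opponent an L position.
No move ever increases a pile, so every position that can arise here has a ≤ 6 and b ≤ 5; it is enough to label the cells with 0 ≤ a ≤ 6 and 0 ≤ b ≤ 5.
Every move lowers a or b (never raises either), so fill the grid row by row in increasing a, and left to right within a row: each cell's successors are then already labelled.
      b=0  b=1  b=2  b=3  b=4  b=5
a=0:    L    L    L    L    W    W
a=1:    L    L    L    L    W    W
a=2:    L    L    L    L    W    W
a=3:    L    L    L    L    W    W
a=4:    L    L    L    L    W    W
a=5:    W    W    W    W    L    L
a=6:    W    W    W    W    L    L
Cells with no legal move (terminal, hence L): (0,0), (0,1), (0,2), (0,3), (1,0), (1,1), (1,2), (1,3), (2,0), (2,1), (2,2), (2,3), (3,0), (3,1), (3,2), (3,3), (4,0), (4,1), (4,2), (4,3).
The remaining L cells, each justified by listing all of its moves:
(5,4): only reaches (0,4)(W), (5,0)(W), all W → L
(5,5): only reaches (0,5)(W), (5,1)(W), (5,0)(W), all W → L
(6,4): only reaches (1,4)(W), (6,0)(W), all W → L
(6,5): only reaches (1,5)(W), (6,1)(W), (6,0)(W), all W → L
Every other cell has at least one move into one of the L cells above, so it is W.
Every move from (6,5) reaches a W position, so the mover loses.

The second player wins.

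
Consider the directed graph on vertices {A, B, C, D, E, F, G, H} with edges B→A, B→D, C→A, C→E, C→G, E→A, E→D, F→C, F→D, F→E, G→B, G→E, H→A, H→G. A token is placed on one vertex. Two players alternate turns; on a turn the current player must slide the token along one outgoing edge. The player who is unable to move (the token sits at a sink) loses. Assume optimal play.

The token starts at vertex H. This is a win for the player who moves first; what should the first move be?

Classify positions by backward induction: terminal positions (no move available) are L. From any other position, the mover wins iff some move reaches an L.
Every edge goes from a vertex to one that appears earlier in the order A, D, B, E, G, H, C, F, so processing vertices in that order labels each vertex after all of its successors.
A: no outgoing edge → L
D: no outgoing edge → L
B: W (go to D, an L position)
E: W (go to D, an L position)
G: L (options E(W), B(W) are all W)
H: W (go to G, an L position)
C: W (go to G, an L position)
F: W (go to D, an L position)
From H, the L positions reachable in one move are: G, A. Any move reaching one of these is winning.

Move to G.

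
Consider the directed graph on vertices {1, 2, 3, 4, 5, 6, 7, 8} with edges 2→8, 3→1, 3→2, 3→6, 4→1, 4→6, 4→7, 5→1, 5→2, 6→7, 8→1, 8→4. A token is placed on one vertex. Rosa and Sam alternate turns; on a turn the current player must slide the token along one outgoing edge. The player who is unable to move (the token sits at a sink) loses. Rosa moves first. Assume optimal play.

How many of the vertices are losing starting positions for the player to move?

Compute win/loss labels from the base case upward. A position with no move is L. Any other position is W if it can reach an L in one move, else L.
Every edge goes from a vertex to one that appears earlier in the order 1, 7, 6, 4, 8, 2, 3, 5, so processing vertices in that order labels each vertex after all of its successors.
1: no outgoing edge → L
7: no outgoing edge → L
6: reaches L-position 7 → W
4: reaches L-position 7 → W
8: reaches L-position 1 → W
2: only reaches 8(W), which is W → L
3: reaches L-position 2 → W
5: reaches L-position 2 → W
The L vertices are 1, 2, 7; that is 3 in all.

3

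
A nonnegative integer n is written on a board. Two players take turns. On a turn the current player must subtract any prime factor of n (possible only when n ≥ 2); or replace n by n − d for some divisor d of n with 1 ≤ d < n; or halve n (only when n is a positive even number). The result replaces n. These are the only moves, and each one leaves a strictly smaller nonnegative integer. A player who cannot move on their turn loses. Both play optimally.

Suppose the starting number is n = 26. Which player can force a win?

The second player wins.

Label each position W (a win for the player to move) or L (a loss). A position with no legal move is L; any other position is W exactly when some move reaches an L, and L when every move reaches a W.
n=0: no move → L
n=1: no move → L
n=2: reaches L-position 0 → W
n=3: reaches L-position 0 → W
n=4: only reaches 2(W), 3(W), all W → L
n=5: reaches L-position 0 → W
n=6: reaches L-position 4 → W
n=7: reaches L-position 0 → W
n=8: reaches L-position 4 → W
n=9: only reaches 6(W), 8(W), all W → L
n=10: reaches L-position 9 → W
n=11: reaches L-position 0 → W
n=12: reaches L-position 9 → W
n=13: reaches L-position 0 → W
n=14: only reaches 7(W), 12(W), 13(W), all W → L
n=15: reaches L-position 14 → W
n=16: reaches L-position 14 → W
n=17: reaches L-position 0 → W
n=18: reaches L-position 9 → W
n=19: reaches L-position 0 → W
n=20: only reaches 10(W), 15(W), 16(W), 18(W), 19(W), all W → L
n=21: reaches L-position 14 → W
n=22: reaches L-position 20 → W
n=23: reaches L-position 0 → W
n=24: reaches L-position 20 → W
n=25: reaches L-position 20 → W
n=26: only reaches 13(W), 24(W), 25(W), all W → L
The starting position 26 is L: whatever the player to move does, the opponent receives a W position.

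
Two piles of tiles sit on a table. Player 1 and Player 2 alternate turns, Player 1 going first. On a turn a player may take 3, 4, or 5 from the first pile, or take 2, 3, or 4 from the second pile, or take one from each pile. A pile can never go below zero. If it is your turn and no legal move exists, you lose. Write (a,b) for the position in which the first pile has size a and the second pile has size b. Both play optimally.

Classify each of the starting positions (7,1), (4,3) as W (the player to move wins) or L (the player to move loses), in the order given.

(7,1): L, (4,3): W

Classify positions by backward induction: terminal positions (no move available) are L. From any other position, the mover wins iff some move reaches an L.
No move ever increases a pile, so every position that can arise here has a ≤ 7 and b ≤ 3; it is enough to label the cells with 0 ≤ a ≤ 7 and 0 ≤ b ≤ 3.
Every move lowers a or b (never raises either), so fill the grid row by row in increasing a, and left to right within a row: each cell's successors are then already labelled.
      b=0  b=1  b=2  b=3
a=0:    L    L    W    W
a=1:    L    W    W    W
a=2:    L    W    W    W
a=3:    W    W    L    L
a=4:    W    W    L    W
a=5:    W    W    L    W
a=6:    W    L    W    W
a=7:    W    L    W    W
Cells with no legal move (terminal, hence L): (0,0), (0,1), (1,0), (2,0).
The remaining L cells, each justified by listing all of its moves:
(3,2): moves to (0,2)(W), (3,0)(W), (2,1)(W); every one is W ⇒ L
(3,3): moves to (0,3)(W), (3,1)(W), (3,0)(W), (2,2)(W); every one is W ⇒ L
(4,2): moves to (1,2)(W), (0,2)(W), (4,0)(W), (3,1)(W); every one is W ⇒ L
(5,2): moves to (2,2)(W), (1,2)(W), (0,2)(W), (5,0)(W), (4,1)(W); every one is W ⇒ L
(6,1): moves to (3,1)(W), (2,1)(W), (1,1)(W), (5,0)(W); every one is W ⇒ L
(7,1): moves to (4,1)(W), (3,1)(W), (2,1)(W), (6,0)(W); every one is W ⇒ L
Every other cell has at least one move into one of the L cells above, so it is W.
(7,1): one of the L cells justified above, so L
(4,3): the move to (3,2) reaches an L cell, so W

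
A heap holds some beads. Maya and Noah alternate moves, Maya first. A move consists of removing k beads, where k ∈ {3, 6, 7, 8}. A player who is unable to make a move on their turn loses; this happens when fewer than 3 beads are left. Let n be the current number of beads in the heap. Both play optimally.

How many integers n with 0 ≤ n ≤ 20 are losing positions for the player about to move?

Work bottom-up. With no move the player to move loses. Otherwise the position is W if at least one move leads to an L position for the opponent, and L if every move leads to a W.
n=0: no move → L
n=1: no move → L
n=2: no move → L
n=3: →0(L), so W
n=4: →1(L), so W
n=5: →2(L), so W
n=6: →0(L), so W
n=7: →1(L), so W
n=8: →2(L), so W
n=9: →2(L), so W
n=10: →2(L), so W
n=11: →8(W), 5(W), 4(W), 3(W) — all W, so L
n=12: →9(W), 6(W), 5(W), 4(W) — all W, so L
n=13: →10(W), 7(W), 6(W), 5(W) — all W, so L
n=14: →11(L), so W
n=15: →12(L), so W
n=16: →13(L), so W
n=17: →11(L), so W
n=18: →12(L), so W
n=19: →13(L), so W
n=20: →13(L), so W
L entries with 0 ≤ n ≤ 20: n = 0, 1, 2, 11, 12, 13; that makes 6.

6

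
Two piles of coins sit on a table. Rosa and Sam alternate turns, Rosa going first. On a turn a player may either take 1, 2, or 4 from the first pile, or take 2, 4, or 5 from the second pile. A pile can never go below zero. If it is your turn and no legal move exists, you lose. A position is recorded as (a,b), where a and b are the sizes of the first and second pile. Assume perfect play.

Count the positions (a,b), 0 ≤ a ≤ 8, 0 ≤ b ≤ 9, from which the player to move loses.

27

Label each position W (a win for the player to move) or L (a loss). A position with no legal move is L; any other position is W exactly when some move reaches an L, and L when every move reaches a W.
Every move lowers a or b (never raises either), so fill the grid row by row in increasing a, and left to right within a row: each cell's successors are then already labelled.
      b=0  b=1  b=2  b=3  b=4  b=5  b=6  b=7  b=8  b=9
a=0:    L    L    W    W    W    W    W    L    L    W
a=1:    W    W    L    L    W    W    W    W    W    L
a=2:    W    W    W    W    L    L    W    W    W    W
a=3:    L    L    W    W    W    W    W    L    L    W
a=4:    W    W    L    L    W    W    W    W    W    L
a=5:    W    W    W    W    L    L    W    W    W    W
a=6:    L    L    W    W    W    W    W    L    L    W
a=7:    W    W    L    L    W    W    W    W    W    L
a=8:    W    W    W    W    L    L    W    W    W    W
Cells with no legal move (terminal, hence L): (0,0), (0,1).
The remaining L cells, each justified by listing all of its moves:
(0,7): L (options (0,5)(W), (0,3)(W), (0,2)(W) are all W)
(0,8): L (options (0,6)(W), (0,4)(W), (0,3)(W) are all W)
(1,2): L (options (0,2)(W), (1,0)(W) are all W)
(1,3): L (options (0,3)(W), (1,1)(W) are all W)
(1,9): L (options (0,9)(W), (1,7)(W), (1,5)(W), (1,4)(W) are all W)
(2,4): L (options (1,4)(W), (0,4)(W), (2,2)(W), (2,0)(W) are all W)
(2,5): L (options (1,5)(W), (0,5)(W), (2,3)(W), (2,1)(W), (2,0)(W) are all W)
(3,0): L (options (2,0)(W), (1,0)(W) are all W)
(3,1): L (options (2,1)(W), (1,1)(W) are all W)
(3,7): L (options (2,7)(W), (1,7)(W), (3,5)(W), (3,3)(W), (3,2)(W) are all W)
(3,8): L (options (2,8)(W), (1,8)(W), (3,6)(W), (3,4)(W), (3,3)(W) are all W)
(4,2): L (options (3,2)(W), (2,2)(W), (0,2)(W), (4,0)(W) are all W)
(4,3): L (options (3,3)(W), (2,3)(W), (0,3)(W), (4,1)(W) are all W)
(4,9): L (options (3,9)(W), (2,9)(W), (0,9)(W), (4,7)(W), (4,5)(W), (4,4)(W) are all W)
(5,4): L (options (4,4)(W), (3,4)(W), (1,4)(W), (5,2)(W), (5,0)(W) are all W)
(5,5): L (options (4,5)(W), (3,5)(W), (1,5)(W), (5,3)(W), (5,1)(W), (5,0)(W) are all W)
(6,0): L (options (5,0)(W), (4,0)(W), (2,0)(W) are all W)
(6,1): L (options (5,1)(W), (4,1)(W), (2,1)(W) are all W)
(6,7): L (options (5,7)(W), (4,7)(W), (2,7)(W), (6,5)(W), (6,3)(W), (6,2)(W) are all W)
(6,8): L (options (5,8)(W), (4,8)(W), (2,8)(W), (6,6)(W), (6,4)(W), (6,3)(W) are all W)
(7,2): L (options (6,2)(W), (5,2)(W), (3,2)(W), (7,0)(W) are all W)
(7,3): L (options (6,3)(W), (5,3)(W), (3,3)(W), (7,1)(W) are all W)
(7,9): L (options (6,9)(W), (5,9)(W), (3,9)(W), (7,7)(W), (7,5)(W), (7,4)(W) are all W)
(8,4): L (options (7,4)(W), (6,4)(W), (4,4)(W), (8,2)(W), (8,0)(W) are all W)
(8,5): L (options (7,5)(W), (6,5)(W), (4,5)(W), (8,3)(W), (8,1)(W), (8,0)(W) are all W)
Every other cell has at least one move into one of the L cells above, so it is W.
L cells per row: a=0: 4, a=1: 3, a=2: 2, a=3: 4, a=4: 3, a=5: 2, a=6: 4, a=7: 3, a=8: 2; total 27.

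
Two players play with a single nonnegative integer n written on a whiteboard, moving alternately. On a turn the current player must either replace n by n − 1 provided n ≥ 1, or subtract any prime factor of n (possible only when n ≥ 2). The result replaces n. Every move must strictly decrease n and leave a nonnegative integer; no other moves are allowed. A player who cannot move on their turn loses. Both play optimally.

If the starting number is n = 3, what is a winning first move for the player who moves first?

Use the standard recursion: the mover loses at a terminal position; elsewhere, the mover wins exactly when some move hands the opponent an L position.
n=0: no move → L
n=1: W (go to 0, an L position)
n=2: W (go to 0, an L position)
n=3: W (go to 0, an L position)
From 3, the L positions reachable in one move are: 0.

Move to 0.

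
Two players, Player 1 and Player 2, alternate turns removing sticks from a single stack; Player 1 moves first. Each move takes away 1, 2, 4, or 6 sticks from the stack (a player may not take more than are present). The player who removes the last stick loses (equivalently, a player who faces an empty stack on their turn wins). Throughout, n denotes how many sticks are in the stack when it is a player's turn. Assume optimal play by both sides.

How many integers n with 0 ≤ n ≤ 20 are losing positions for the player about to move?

Build the W/L table. Terminal = W. A non-terminal position is W if it has a move to some L; otherwise it is L.
n=0: no move; the opponent has just taken the last stick and therefore loses → W
n=1: the only move is to 0(W), a W ⇒ L
n=2: can move to 1, which is L ⇒ W
n=3: can move to 1, which is L ⇒ W
n=4: moves to 3(W), 2(W), 0(W); every one is W ⇒ L
n=5: can move to 4, which is L ⇒ W
n=6: can move to 4, which is L ⇒ W
n=7: can move to 1, which is L ⇒ W
n=8: can move to 4, which is L ⇒ W
n=9: moves to 8(W), 7(W), 5(W), 3(W); every one is W ⇒ L
n=10: can move to 9, which is L ⇒ W
n=11: can move to 9, which is L ⇒ W
n=12: moves to 11(W), 10(W), 8(W), 6(W); every one is W ⇒ L
n=13: can move to 12, which is L ⇒ W
n=14: can move to 12, which is L ⇒ W
n=15: can move to 9, which is L ⇒ W
n=16: can move to 12, which is L ⇒ W
n=17: moves to 16(W), 15(W), 13(W), 11(W); every one is W ⇒ L
n=18: can move to 17, which is L ⇒ W
n=19: can move to 17, which is L ⇒ W
n=20: moves to 19(W), 18(W), 16(W), 14(W); every one is W ⇒ L
L entries with 0 ≤ n ≤ 20: n = 1, 4, 9, 12, 17, 20; that makes 6.

6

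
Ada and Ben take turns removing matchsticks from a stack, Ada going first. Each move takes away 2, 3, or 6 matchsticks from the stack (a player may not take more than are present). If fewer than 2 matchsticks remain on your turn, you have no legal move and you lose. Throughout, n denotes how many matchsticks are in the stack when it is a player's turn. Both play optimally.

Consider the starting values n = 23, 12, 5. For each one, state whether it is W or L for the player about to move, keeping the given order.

Positions with no move are L. A position that does have a move is losing for the player to move precisely when every available move leads to a winning position for the opponent. Fill in the labels:
n=0: no move → L
n=1: no move → L
n=2: reaches L-position 0 → W
n=3: reaches L-position 1 → W
n=4: reaches L-position 1 → W
n=5: only reaches 3(W), 2(W), all W → L
n=6: reaches L-position 0 → W
n=7: reaches L-position 5 → W
n=8: reaches L-position 5 → W
n=9: only reaches 7(W), 6(W), 3(W), all W → L
n=10: only reaches 8(W), 7(W), 4(W), all W → L
n=11: reaches L-position 9 → W
n=12: reaches L-position 10 → W
n=13: reaches L-position 10 → W
n=14: only reaches 12(W), 11(W), 8(W), all W → L
n=15: reaches L-position 9 → W
n=16: reaches L-position 14 → W
n=17: reaches L-position 14 → W
n=18: only reaches 16(W), 15(W), 12(W), all W → L
n=19: only reaches 17(W), 16(W), 13(W), all W → L
n=20: reaches L-position 18 → W
n=21: reaches L-position 19 → W
n=22: reaches L-position 19 → W
n=23: only reaches 21(W), 20(W), 17(W), all W → L

23: L, 12: W, 5: L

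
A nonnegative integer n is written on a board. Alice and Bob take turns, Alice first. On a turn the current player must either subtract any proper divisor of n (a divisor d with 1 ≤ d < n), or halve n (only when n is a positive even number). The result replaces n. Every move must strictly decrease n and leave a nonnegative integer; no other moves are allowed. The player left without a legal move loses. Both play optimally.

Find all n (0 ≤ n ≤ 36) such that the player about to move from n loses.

0, 1, 3, 5, 7, 9, 11, 13, 15, 17, 19, 21, 23, 25, 27, 29, 31, 33, 35

Build the W/L table. Terminal = L. A non-terminal position is W if it has a move to some L; otherwise it is L.
n=0: no move → L
n=1: no move → L
n=2: W (go to 1, an L position)
n=3: L (sole option 2(W) is W)
n=4: W (go to 3, an L position)
n=5: L (sole option 4(W) is W)
n=6: W (go to 3, an L position)
n=7: L (sole option 6(W) is W)
n=8: W (go to 7, an L position)
n=9: L (options 6(W), 8(W) are all W)
n=10: W (go to 5, an L position)
n=11: L (sole option 10(W) is W)
n=12: W (go to 9, an L position)
n=13: L (sole option 12(W) is W)
n=14: W (go to 7, an L position)
n=15: L (options 10(W), 12(W), 14(W) are all W)
n=16: W (go to 15, an L position)
n=17: L (sole option 16(W) is W)
n=18: W (go to 9, an L position)
n=19: L (sole option 18(W) is W)
n=20: W (go to 15, an L position)
n=21: L (options 14(W), 18(W), 20(W) are all W)
n=22: W (go to 11, an L position)
n=23: L (sole option 22(W) is W)
n=24: W (go to 21, an L position)
n=25: L (options 20(W), 24(W) are all W)
n=26: W (go to 13, an L position)
n=27: L (options 18(W), 24(W), 26(W) are all W)
n=28: W (go to 21, an L position)
n=29: L (sole option 28(W) is W)
n=30: W (go to 15, an L position)
n=31: L (sole option 30(W) is W)
n=32: W (go to 31, an L position)
n=33: L (options 22(W), 30(W), 32(W) are all W)
n=34: W (go to 17, an L position)
n=35: L (options 28(W), 30(W), 34(W) are all W)
n=36: W (go to 27, an L position)
Reading off the rows marked L gives the requested list; there are 19 such values of n.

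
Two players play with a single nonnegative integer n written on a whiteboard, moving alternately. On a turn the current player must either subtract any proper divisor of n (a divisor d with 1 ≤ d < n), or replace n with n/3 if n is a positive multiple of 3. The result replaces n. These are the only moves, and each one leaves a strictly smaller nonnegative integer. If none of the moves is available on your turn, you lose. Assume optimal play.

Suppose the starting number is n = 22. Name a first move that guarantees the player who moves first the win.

Label each position W (a win for the player to move) or L (a loss). A position with no legal move is L; any other position is W exactly when some move reaches an L, and L when every move reaches a W.
n=0: no move → L
n=1: no move → L
n=2: reaches L-position 1 → W
n=3: reaches L-position 1 → W
n=4: only reaches 2(W), 3(W), all W → L
n=5: reaches L-position 4 → W
n=6: reaches L-position 4 → W
n=7: only reaches 6(W), which is W → L
n=8: reaches L-position 4 → W
n=9: only reaches 3(W), 6(W), 8(W), all W → L
n=10: reaches L-position 9 → W
n=11: only reaches 10(W), which is W → L
n=12: reaches L-position 4 → W
n=13: only reaches 12(W), which is W → L
n=14: reaches L-position 7 → W
n=15: only reaches 5(W), 10(W), 12(W), 14(W), all W → L
n=16: reaches L-position 15 → W
n=17: only reaches 16(W), which is W → L
n=18: reaches L-position 9 → W
n=19: only reaches 18(W), which is W → L
n=20: reaches L-position 15 → W
n=21: reaches L-position 7 → W
n=22: reaches L-position 11 → W
From 22, the L positions reachable in one move are: 11.

Move to 11.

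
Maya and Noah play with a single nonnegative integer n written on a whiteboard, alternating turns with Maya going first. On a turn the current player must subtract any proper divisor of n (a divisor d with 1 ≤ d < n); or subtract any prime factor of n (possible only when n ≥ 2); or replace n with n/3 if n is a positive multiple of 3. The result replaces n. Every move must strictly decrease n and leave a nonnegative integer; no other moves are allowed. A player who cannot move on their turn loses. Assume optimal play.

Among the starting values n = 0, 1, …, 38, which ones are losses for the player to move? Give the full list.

0, 1, 4, 9, 14, 20, 26, 32, 35, 38

Use the standard recursion: the mover loses at a terminal position; elsewhere, the mover wins exactly when some move hands the opponent an L position.
n=0: no move → L
n=1: no move → L
n=2: W (go to 0, an L position)
n=3: W (go to 0, an L position)
n=4: L (options 2(W), 3(W) are all W)
n=5: W (go to 0, an L position)
n=6: W (go to 4, an L position)
n=7: W (go to 0, an L position)
n=8: W (go to 4, an L position)
n=9: L (options 3(W), 6(W), 8(W) are all W)
n=10: W (go to 9, an L position)
n=11: W (go to 0, an L position)
n=12: W (go to 4, an L position)
n=13: W (go to 0, an L position)
n=14: L (options 7(W), 12(W), 13(W) are all W)
n=15: W (go to 14, an L position)
n=16: W (go to 14, an L position)
n=17: W (go to 0, an L position)
n=18: W (go to 9, an L position)
n=19: W (go to 0, an L position)
n=20: L (options 10(W), 15(W), 16(W), 18(W), 19(W) are all W)
n=21: W (go to 14, an L position)
n=22: W (go to 20, an L position)
n=23: W (go to 0, an L position)
n=24: W (go to 20, an L position)
n=25: W (go to 20, an L position)
n=26: L (options 13(W), 24(W), 25(W) are all W)
n=27: W (go to 9, an L position)
n=28: W (go to 14, an L position)
n=29: W (go to 0, an L position)
n=30: W (go to 20, an L position)
n=31: W (go to 0, an L position)
n=32: L (options 16(W), 24(W), 28(W), 30(W), 31(W) are all W)
n=33: W (go to 32, an L position)
n=34: W (go to 32, an L position)
n=35: L (options 28(W), 30(W), 34(W) are all W)
n=36: W (go to 32, an L position)
n=37: W (go to 0, an L position)
n=38: L (options 19(W), 36(W), 37(W) are all W)
Reading off the rows marked L gives the requested list; there are 10 such values of n.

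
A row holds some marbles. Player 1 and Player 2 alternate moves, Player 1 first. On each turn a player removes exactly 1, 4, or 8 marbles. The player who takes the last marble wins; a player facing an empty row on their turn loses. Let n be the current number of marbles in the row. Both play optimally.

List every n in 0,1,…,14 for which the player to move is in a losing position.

0, 2, 5, 7, 12, 14

Label each position W (a win for the player to move) or L (a loss). A position with no legal move is L; any other position is W exactly when some move reaches an L, and L when every move reaches a W.
n=0: no move → L
n=1: W (go to 0, an L position)
n=2: L (sole option 1(W) is W)
n=3: W (go to 2, an L position)
n=4: W (go to 0, an L position)
n=5: L (options 4(W), 1(W) are all W)
n=6: W (go to 5, an L position)
n=7: L (options 6(W), 3(W) are all W)
n=8: W (go to 7, an L position)
n=9: W (go to 5, an L position)
n=10: W (go to 2, an L position)
n=11: W (go to 7, an L position)
n=12: L (options 11(W), 8(W), 4(W) are all W)
n=13: W (go to 12, an L position)
n=14: L (options 13(W), 10(W), 6(W) are all W)
The losing starting values of n are exactly the entries labelled L in this table (6 of them).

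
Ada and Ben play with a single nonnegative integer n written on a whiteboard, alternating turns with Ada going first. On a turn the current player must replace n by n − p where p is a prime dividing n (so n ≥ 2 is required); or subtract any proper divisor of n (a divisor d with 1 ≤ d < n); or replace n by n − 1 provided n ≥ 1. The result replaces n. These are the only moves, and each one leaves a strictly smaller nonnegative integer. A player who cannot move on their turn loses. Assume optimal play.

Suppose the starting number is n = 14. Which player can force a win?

Build the W/L table. Terminal = L. A non-terminal position is W if it has a move to some L; otherwise it is L.
n=0: no move → L
n=1: W (go to 0, an L position)
n=2: W (go to 0, an L position)
n=3: W (go to 0, an L position)
n=4: L (options 2(W), 3(W) are all W)
n=5: W (go to 0, an L position)
n=6: W (go to 4, an L position)
n=7: W (go to 0, an L position)
n=8: W (go to 4, an L position)
n=9: L (options 6(W), 8(W) are all W)
n=10: W (go to 9, an L position)
n=11: W (go to 0, an L position)
n=12: W (go to 9, an L position)
n=13: W (go to 0, an L position)
n=14: L (options 7(W), 12(W), 13(W) are all W)
Every move from 14 reaches a W position, so the mover loses.

Ben wins.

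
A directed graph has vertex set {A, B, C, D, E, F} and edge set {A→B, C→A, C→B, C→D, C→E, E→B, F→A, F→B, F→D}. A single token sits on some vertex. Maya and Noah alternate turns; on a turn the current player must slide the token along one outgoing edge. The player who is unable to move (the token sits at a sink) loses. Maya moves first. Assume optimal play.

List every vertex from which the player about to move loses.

Build the W/L table. Terminal = L. A non-terminal position is W if it has a move to some L; otherwise it is L.
Every edge goes from a vertex to one that appears earlier in the order B, D, A, F, E, C, so processing vertices in that order labels each vertex after all of its successors.
B: no outgoing edge → L
D: no outgoing edge → L
A: can move to B, which is L ⇒ W
F: can move to D, which is L ⇒ W
E: can move to B, which is L ⇒ W
C: can move to D, which is L ⇒ W
Reading off the rows marked L gives the requested list; there are 2 such vertices.

B, D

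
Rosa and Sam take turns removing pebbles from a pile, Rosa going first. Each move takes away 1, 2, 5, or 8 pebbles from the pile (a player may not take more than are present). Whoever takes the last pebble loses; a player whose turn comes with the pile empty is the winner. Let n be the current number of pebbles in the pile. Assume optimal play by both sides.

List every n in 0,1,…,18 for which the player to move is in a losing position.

Classify positions by backward induction: terminal positions (no move available) are W. From any other position, the mover wins iff some move reaches an L.
n=0: no move; the opponent has just taken the last pebble and therefore loses → W
n=1: the only move is to 0(W), a W ⇒ L
n=2: can move to 1, which is L ⇒ W
n=3: can move to 1, which is L ⇒ W
n=4: moves to 3(W), 2(W); every one is W ⇒ L
n=5: can move to 4, which is L ⇒ W
n=6: can move to 4, which is L ⇒ W
n=7: moves to 6(W), 5(W), 2(W); every one is W ⇒ L
n=8: can move to 7, which is L ⇒ W
n=9: can move to 7, which is L ⇒ W
n=10: moves to 9(W), 8(W), 5(W), 2(W); every one is W ⇒ L
n=11: can move to 10, which is L ⇒ W
n=12: can move to 10, which is L ⇒ W
n=13: moves to 12(W), 11(W), 8(W), 5(W); every one is W ⇒ L
n=14: can move to 13, which is L ⇒ W
n=15: can move to 13, which is L ⇒ W
n=16: moves to 15(W), 14(W), 11(W), 8(W); every one is W ⇒ L
n=17: can move to 16, which is L ⇒ W
n=18: can move to 16, which is L ⇒ W
The losing starting values of n are exactly the entries labelled L in this table (6 of them).

1, 4, 7, 10, 13, 16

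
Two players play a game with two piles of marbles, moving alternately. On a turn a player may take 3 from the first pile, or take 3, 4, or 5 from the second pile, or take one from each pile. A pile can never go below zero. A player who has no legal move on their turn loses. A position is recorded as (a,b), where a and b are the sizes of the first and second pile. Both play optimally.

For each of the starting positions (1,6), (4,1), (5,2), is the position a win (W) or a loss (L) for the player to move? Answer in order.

Positions with no move are L. A position that does have a move is losing for the player to move precisely when every available move leads to a winning position for the opponent. Fill in the labels:
No move ever increases a pile, so every position that can arise here has a ≤ 5 and b ≤ 6; it is enough to label the cells with 0 ≤ a ≤ 5 and 0 ≤ b ≤ 6.
Every move lowers a or b (never raises either), so fill the grid row by row in increasing a, and left to right within a row: each cell's successors are then already labelled.
      b=0  b=1  b=2  b=3  b=4  b=5  b=6
a=0:    L    L    L    W    W    W    W
a=1:    L    W    W    W    W    W    L
a=2:    L    W    L    W    W    W    W
a=3:    W    W    W    W    L    L    L
a=4:    W    L    L    L    W    W    W
a=5:    W    L    W    W    W    W    W
Cells with no legal move (terminal, hence L): (0,0), (0,1), (0,2), (1,0), (2,0).
The remaining L cells, each justified by listing all of its moves:
(1,6): only reaches (1,3)(W), (1,2)(W), (1,1)(W), (0,5)(W), all W → L
(2,2): only reaches (1,1)(W), which is W → L
(3,4): only reaches (0,4)(W), (3,1)(W), (3,0)(W), (2,3)(W), all W → L
(3,5): only reaches (0,5)(W), (3,2)(W), (3,1)(W), (3,0)(W), (2,4)(W), all W → L
(3,6): only reaches (0,6)(W), (3,3)(W), (3,2)(W), (3,1)(W), (2,5)(W), all W → L
(4,1): only reaches (1,1)(W), (3,0)(W), all W → L
(4,2): only reaches (1,2)(W), (3,1)(W), all W → L
(4,3): only reaches (1,3)(W), (4,0)(W), (3,2)(W), all W → L
(5,1): only reaches (2,1)(W), (4,0)(W), all W → L
Every other cell has at least one move into one of the L cells above, so it is W.
(1,6): one of the L cells justified above, so L
(4,1): one of the L cells justified above, so L
(5,2): the move to (2,2) reaches an L cell, so W

(1,6): L, (4,1): L, (5,2): W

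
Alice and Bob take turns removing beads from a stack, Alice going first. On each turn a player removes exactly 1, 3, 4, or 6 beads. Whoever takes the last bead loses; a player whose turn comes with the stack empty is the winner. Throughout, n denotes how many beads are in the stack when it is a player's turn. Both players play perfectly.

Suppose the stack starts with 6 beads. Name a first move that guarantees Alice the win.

Compute win/loss labels from the base case upward. A position with no move is W. Any other position is W if it can reach an L in one move, else L.
n=0: no move; the opponent has just taken the last bead and therefore loses → W
n=1: →0(W) only, which is W, so L
n=2: →1(L), so W
n=3: →2(W), 0(W) — all W, so L
n=4: →3(L), so W
n=5: →1(L), so W
n=6: →3(L), so W
From 6, the L positions reachable in one move are: 3.

Remove 3, leaving 3.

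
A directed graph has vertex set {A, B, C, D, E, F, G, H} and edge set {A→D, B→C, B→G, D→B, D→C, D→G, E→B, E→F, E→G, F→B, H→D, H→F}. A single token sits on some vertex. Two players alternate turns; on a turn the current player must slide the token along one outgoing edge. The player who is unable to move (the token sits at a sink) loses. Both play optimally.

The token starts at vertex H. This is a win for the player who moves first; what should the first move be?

Move to F.

Work bottom-up. With no move the player to move loses. Otherwise the position is W if at least one move leads to an L position for the opponent, and L if every move leads to a W.
Every edge goes from a vertex to one that appears earlier in the order G, C, B, F, D, A, E, H, so processing vertices in that order labels each vertex after all of its successors.
G: no outgoing edge → L
C: no outgoing edge → L
B: →C(L), so W
F: →B(W) only, which is W, so L
D: →C(L), so W
A: →D(W) only, which is W, so L
E: →F(L), so W
H: →F(L), so W
From H, the L positions reachable in one move are: F.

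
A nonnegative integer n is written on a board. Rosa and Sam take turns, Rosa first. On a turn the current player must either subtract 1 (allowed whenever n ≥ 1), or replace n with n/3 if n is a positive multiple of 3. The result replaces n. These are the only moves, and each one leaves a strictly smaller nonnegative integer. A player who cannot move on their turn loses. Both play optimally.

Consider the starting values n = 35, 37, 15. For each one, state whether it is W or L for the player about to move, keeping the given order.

35: W, 37: W, 15: L

Use the standard recursion: the mover loses at a terminal position; elsewhere, the mover wins exactly when some move hands the opponent an L position.
n=0: no move → L
n=1: →0(L), so W
n=2: →1(W) only, which is W, so L
n=3: →2(L), so W
n=4: →3(W) only, which is W, so L
n=5: →4(L), so W
n=6: →2(L), so W
n=7: →6(W) only, which is W, so L
n=8: →7(L), so W
n=9: →3(W), 8(W) — all W, so L
n=10: →9(L), so W
n=11: →10(W) only, which is W, so L
n=12: →4(L), so W
n=13: →12(W) only, which is W, so L
n=14: →13(L), so W
n=15: →5(W), 14(W) — all W, so L
n=16: →15(L), so W
n=17: →16(W) only, which is W, so L
n=18: →17(L), so W
n=19: →18(W) only, which is W, so L
n=20: →19(L), so W
n=21: →7(L), so W
n=22: →21(W) only, which is W, so L
n=23: →22(L), so W
n=24: →8(W), 23(W) — all W, so L
n=25: →24(L), so W
n=26: →25(W) only, which is W, so L
n=27: →9(L), so W
n=28: →27(W) only, which is W, so L
n=29: →28(L), so W
n=30: →10(W), 29(W) — all W, so L
n=31: →30(L), so W
n=32: →31(W) only, which is W, so L
n=33: →11(L), so W
n=34: →33(W) only, which is W, so L
n=35: →34(L), so W
n=36: →12(W), 35(W) — all W, so L
n=37: →36(L), so W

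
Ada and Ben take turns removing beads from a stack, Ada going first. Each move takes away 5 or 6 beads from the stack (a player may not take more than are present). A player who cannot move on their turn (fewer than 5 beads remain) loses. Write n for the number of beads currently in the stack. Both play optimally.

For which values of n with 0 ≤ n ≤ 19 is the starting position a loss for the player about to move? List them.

0, 1, 2, 3, 4, 11, 12, 13, 14, 15

Classify positions by backward induction: terminal positions (no move available) are L. From any other position, the mover wins iff some move reaches an L.
n=0: no move → L
n=1: no move → L
n=2: no move → L
n=3: no move → L
n=4: no move → L
n=5: reaches L-position 0 → W
n=6: reaches L-position 1 → W
n=7: reaches L-position 2 → W
n=8: reaches L-position 3 → W
n=9: reaches L-position 4 → W
n=10: reaches L-position 4 → W
n=11: only reaches 6(W), 5(W), all W → L
n=12: only reaches 7(W), 6(W), all W → L
n=13: only reaches 8(W), 7(W), all W → L
n=14: only reaches 9(W), 8(W), all W → L
n=15: only reaches 10(W), 9(W), all W → L
n=16: reaches L-position 11 → W
n=17: reaches L-position 12 → W
n=18: reaches L-position 13 → W
n=19: reaches L-position 14 → W
Reading off the rows marked L gives the requested list; there are 10 such values of n.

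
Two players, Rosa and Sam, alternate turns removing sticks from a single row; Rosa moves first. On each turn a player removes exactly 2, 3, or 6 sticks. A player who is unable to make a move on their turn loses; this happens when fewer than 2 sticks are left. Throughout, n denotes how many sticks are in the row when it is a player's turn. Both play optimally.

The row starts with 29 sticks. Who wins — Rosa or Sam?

Use the standard recursion: the mover loses at a terminal position; elsewhere, the mover wins exactly when some move hands the opponent an L position.
n=0: no move → L
n=1: no move → L
n=2: reaches L-position 0 → W
n=3: reaches L-position 1 → W
n=4: reaches L-position 1 → W
n=5: only reaches 3(W), 2(W), all W → L
n=6: reaches L-position 0 → W
n=7: reaches L-position 5 → W
n=8: reaches L-position 5 → W
n=9: only reaches 7(W), 6(W), 3(W), all W → L
n=10: only reaches 8(W), 7(W), 4(W), all W → L
n=11: reaches L-position 9 → W
n=12: reaches L-position 10 → W
n=13: reaches L-position 10 → W
n=14: only reaches 12(W), 11(W), 8(W), all W → L
n=15: reaches L-position 9 → W
n=16: reaches L-position 14 → W
n=17: reaches L-position 14 → W
n=18: only reaches 16(W), 15(W), 12(W), all W → L
n=19: only reaches 17(W), 16(W), 13(W), all W → L
n=20: reaches L-position 18 → W
n=21: reaches L-position 19 → W
n=22: reaches L-position 19 → W
n=23: only reaches 21(W), 20(W), 17(W), all W → L
n=24: reaches L-position 18 → W
n=25: reaches L-position 23 → W
n=26: reaches L-position 23 → W
n=27: only reaches 25(W), 24(W), 21(W), all W → L
n=28: only reaches 26(W), 25(W), 22(W), all W → L
n=29: reaches L-position 27 → W
The starting position 29 is W: Rosa should remove 2, leaving 27, handing over an L position.

Rosa wins.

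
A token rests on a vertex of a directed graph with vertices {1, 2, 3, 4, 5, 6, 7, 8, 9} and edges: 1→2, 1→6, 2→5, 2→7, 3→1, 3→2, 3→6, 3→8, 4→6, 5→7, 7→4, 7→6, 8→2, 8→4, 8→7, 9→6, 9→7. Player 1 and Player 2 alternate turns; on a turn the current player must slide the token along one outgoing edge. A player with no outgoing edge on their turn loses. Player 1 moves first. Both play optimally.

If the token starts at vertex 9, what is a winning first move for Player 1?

Move to 6.

Classify positions by backward induction: terminal positions (no move available) are L. From any other position, the mover wins iff some move reaches an L.
Every edge goes from a vertex to one that appears earlier in the order 6, 4, 7, 5, 2, 1, 8, 9, 3, so processing vertices in that order labels each vertex after all of its successors.
6: no outgoing edge → L
4: W (go to 6, an L position)
7: W (go to 6, an L position)
5: L (sole option 7(W) is W)
2: W (go to 5, an L position)
1: W (go to 6, an L position)
8: L (options 2(W), 7(W), 4(W) are all W)
9: W (go to 6, an L position)
3: W (go to 8, an L position)
From 9, the L positions reachable in one move are: 6.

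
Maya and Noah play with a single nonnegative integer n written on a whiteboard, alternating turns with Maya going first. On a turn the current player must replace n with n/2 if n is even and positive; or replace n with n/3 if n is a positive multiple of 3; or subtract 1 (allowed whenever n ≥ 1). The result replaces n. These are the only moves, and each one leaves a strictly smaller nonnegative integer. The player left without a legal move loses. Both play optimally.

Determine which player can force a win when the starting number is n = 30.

Noah wins.

Compute win/loss labels from the base case upward. A position with no move is L. Any other position is W if it can reach an L in one move, else L.
n=0: no move → L
n=1: can move to 0, which is L ⇒ W
n=2: the only move is to 1(W), a W ⇒ L
n=3: can move to 2, which is L ⇒ W
n=4: can move to 2, which is L ⇒ W
n=5: the only move is to 4(W), a W ⇒ L
n=6: can move to 2, which is L ⇒ W
n=7: the only move is to 6(W), a W ⇒ L
n=8: can move to 7, which is L ⇒ W
n=9: moves to 3(W), 8(W); every one is W ⇒ L
n=10: can move to 5, which is L ⇒ W
n=11: the only move is to 10(W), a W ⇒ L
n=12: can move to 11, which is L ⇒ W
n=13: the only move is to 12(W), a W ⇒ L
n=14: can move to 7, which is L ⇒ W
n=15: can move to 5, which is L ⇒ W
n=16: moves to 8(W), 15(W); every one is W ⇒ L
n=17: can move to 16, which is L ⇒ W
n=18: can move to 9, which is L ⇒ W
n=19: the only move is to 18(W), a W ⇒ L
n=20: can move to 19, which is L ⇒ W
n=21: can move to 7, which is L ⇒ W
n=22: can move to 11, which is L ⇒ W
n=23: the only move is to 22(W), a W ⇒ L
n=24: can move to 23, which is L ⇒ W
n=25: the only move is to 24(W), a W ⇒ L
n=26: can move to 13, which is L ⇒ W
n=27: can move to 9, which is L ⇒ W
n=28: moves to 14(W), 27(W); every one is W ⇒ L
n=29: can move to 28, which is L ⇒ W
n=30: moves to 10(W), 15(W), 29(W); every one is W ⇒ L
The starting position 30 is L: whatever Maya does, the opponent receives a W position.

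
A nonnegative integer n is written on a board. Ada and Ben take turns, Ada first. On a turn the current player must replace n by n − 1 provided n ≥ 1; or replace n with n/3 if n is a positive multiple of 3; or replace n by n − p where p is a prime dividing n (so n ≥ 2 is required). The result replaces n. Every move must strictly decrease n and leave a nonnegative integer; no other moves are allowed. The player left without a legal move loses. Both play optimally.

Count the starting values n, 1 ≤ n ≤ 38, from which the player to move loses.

Build the W/L table. Terminal = L. A non-terminal position is W if it has a move to some L; otherwise it is L.
n=0: no move → L
n=1: can move to 0, which is L ⇒ W
n=2: can move to 0, which is L ⇒ W
n=3: can move to 0, which is L ⇒ W
n=4: moves to 2(W), 3(W); every one is W ⇒ L
n=5: can move to 0, which is L ⇒ W
n=6: can move to 4, which is L ⇒ W
n=7: can move to 0, which is L ⇒ W
n=8: moves to 6(W), 7(W); every one is W ⇒ L
n=9: can move to 8, which is L ⇒ W
n=10: can move to 8, which is L ⇒ W
n=11: can move to 0, which is L ⇒ W
n=12: can move to 4, which is L ⇒ W
n=13: can move to 0, which is L ⇒ W
n=14: moves to 7(W), 12(W), 13(W); every one is W ⇒ L
n=15: can move to 14, which is L ⇒ W
n=16: can move to 14, which is L ⇒ W
n=17: can move to 0, which is L ⇒ W
n=18: moves to 6(W), 15(W), 16(W), 17(W); every one is W ⇒ L
n=19: can move to 0, which is L ⇒ W
n=20: can move to 18, which is L ⇒ W
n=21: can move to 14, which is L ⇒ W
n=22: moves to 11(W), 20(W), 21(W); every one is W ⇒ L
n=23: can move to 0, which is L ⇒ W
n=24: can move to 8, which is L ⇒ W
n=25: moves to 20(W), 24(W); every one is W ⇒ L
n=26: can move to 25, which is L ⇒ W
n=27: moves to 9(W), 24(W), 26(W); every one is W ⇒ L
n=28: can move to 27, which is L ⇒ W
n=29: can move to 0, which is L ⇒ W
n=30: can move to 25, which is L ⇒ W
n=31: can move to 0, which is L ⇒ W
n=32: moves to 30(W), 31(W); every one is W ⇒ L
n=33: can move to 22, which is L ⇒ W
n=34: can move to 32, which is L ⇒ W
n=35: moves to 28(W), 30(W), 34(W); every one is W ⇒ L
n=36: can move to 35, which is L ⇒ W
n=37: can move to 0, which is L ⇒ W
n=38: moves to 19(W), 36(W), 37(W); every one is W ⇒ L
L entries with 1 ≤ n ≤ 38 (n=0 is outside the asked range and is not counted): n = 4, 8, 14, 18, 22, 25, 27, 32, 35, 38; that makes 10.

10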